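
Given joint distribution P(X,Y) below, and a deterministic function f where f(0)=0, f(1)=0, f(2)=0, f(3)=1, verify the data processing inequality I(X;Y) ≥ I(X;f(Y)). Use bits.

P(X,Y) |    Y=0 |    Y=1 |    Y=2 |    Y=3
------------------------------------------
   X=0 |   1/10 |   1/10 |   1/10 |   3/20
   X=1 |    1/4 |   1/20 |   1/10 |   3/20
I(X;Y) = 0.0529, I(X;f(Y)) = 0.0031, inequality holds: 0.0529 ≥ 0.0031

Data Processing Inequality: For any Markov chain X → Y → Z, we have I(X;Y) ≥ I(X;Z).

Here Z = f(Y) is a deterministic function of Y, forming X → Y → Z.

Original I(X;Y) = 0.0529 bits

After applying f:
P(X,Z) where Z=f(Y):
- P(X,Z=0) = P(X,Y=0) + P(X,Y=1) + P(X,Y=2)
- P(X,Z=1) = P(X,Y=3)

I(X;Z) = I(X;f(Y)) = 0.0031 bits

Verification: 0.0529 ≥ 0.0031 ✓

Information cannot be created by processing; the function f can only lose information about X.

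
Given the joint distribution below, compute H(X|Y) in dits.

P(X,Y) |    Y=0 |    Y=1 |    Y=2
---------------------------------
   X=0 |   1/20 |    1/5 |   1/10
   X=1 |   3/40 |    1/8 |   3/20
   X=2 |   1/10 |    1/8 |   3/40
0.4625 dits

Using the chain rule: H(X|Y) = H(X,Y) - H(Y)

First, compute H(X,Y) = 0.9229 dits

Marginal P(Y) = (9/40, 9/20, 13/40)
H(Y) = 0.4605 dits

H(X|Y) = H(X,Y) - H(Y) = 0.9229 - 0.4605 = 0.4625 dits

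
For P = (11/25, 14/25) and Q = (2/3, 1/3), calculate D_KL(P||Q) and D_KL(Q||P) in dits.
D_KL(P||Q) = 0.0468, D_KL(Q||P) = 0.0452

KL divergence is not symmetric: D_KL(P||Q) ≠ D_KL(Q||P) in general.

D_KL(P||Q) = 0.0468 dits
D_KL(Q||P) = 0.0452 dits

No, they are not equal!

This asymmetry is why KL divergence is not a true distance metric.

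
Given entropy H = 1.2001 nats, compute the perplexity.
3.3204

Perplexity is e^H (or exp(H) for natural log).

H = 1.2001 nats
Perplexity = e^1.2001 = 3.3204

Interpretation: The model's uncertainty is equivalent to choosing uniformly among 3.3 options.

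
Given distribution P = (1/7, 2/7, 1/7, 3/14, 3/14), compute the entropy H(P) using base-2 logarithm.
2.2709 bits

Shannon entropy is H(X) = -Σ p(x) log p(x).

For P = (1/7, 2/7, 1/7, 3/14, 3/14):
H = -1/7 × log_2(1/7) -2/7 × log_2(2/7) -1/7 × log_2(1/7) -3/14 × log_2(3/14) -3/14 × log_2(3/14)
H = 2.2709 bits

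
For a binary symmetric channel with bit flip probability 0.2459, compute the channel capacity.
0.1953 bits

For a binary symmetric channel (BSC) with error probability p:
Capacity C = 1 - H(p) bits per symbol

where H(p) = -p log₂(p) - (1-p) log₂(1-p) is the binary entropy function.

H(0.2459) = 0.8047 bits
C = 1 - 0.8047 = 0.1953 bits per symbol

This means we can reliably transmit up to 0.1953 bits of information per channel use.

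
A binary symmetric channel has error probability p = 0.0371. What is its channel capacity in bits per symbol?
0.7712 bits

For a binary symmetric channel (BSC) with error probability p:
Capacity C = 1 - H(p) bits per symbol

where H(p) = -p log₂(p) - (1-p) log₂(1-p) is the binary entropy function.

H(0.0371) = 0.2288 bits
C = 1 - 0.2288 = 0.7712 bits per symbol

This means we can reliably transmit up to 0.7712 bits of information per channel use.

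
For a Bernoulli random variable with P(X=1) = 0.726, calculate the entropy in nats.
0.5872 nats

The binary entropy function is:
H(p) = -p log(p) - (1-p) log(1-p)

H(0.726) = -0.726 × log_e(0.726) - 0.274 × log_e(0.274)
H(0.726) = 0.5872 nats

Note: Binary entropy is maximized at p=0.5 (H=1 bit) and minimized at p=0 or p=1 (H=0).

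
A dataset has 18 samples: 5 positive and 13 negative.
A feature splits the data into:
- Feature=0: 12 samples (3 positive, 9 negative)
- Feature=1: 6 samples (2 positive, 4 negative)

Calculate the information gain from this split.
0.0055 bits

Information Gain = H(Y) - H(Y|Feature)

Before split:
P(positive) = 5/18 = 0.2778
H(Y) = 0.8524 bits

After split:
Feature=0: H = 0.8113 bits (weight = 12/18)
Feature=1: H = 0.9183 bits (weight = 6/18)
H(Y|Feature) = (12/18)×0.8113 + (6/18)×0.9183 = 0.8470 bits

Information Gain = 0.8524 - 0.8470 = 0.0055 bits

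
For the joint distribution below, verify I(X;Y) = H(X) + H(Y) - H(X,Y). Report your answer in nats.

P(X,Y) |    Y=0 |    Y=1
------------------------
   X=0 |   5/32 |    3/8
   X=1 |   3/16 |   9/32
I(X;Y) = 0.0062 nats

Mutual information has multiple equivalent forms:
- I(X;Y) = H(X) - H(X|Y)
- I(X;Y) = H(Y) - H(Y|X)
- I(X;Y) = H(X) + H(Y) - H(X,Y)

Computing all quantities:
H(X) = 0.6912, H(Y) = 0.6435, H(X,Y) = 1.3285
H(X|Y) = 0.6850, H(Y|X) = 0.6373

Verification:
H(X) - H(X|Y) = 0.6912 - 0.6850 = 0.0062
H(Y) - H(Y|X) = 0.6435 - 0.6373 = 0.0062
H(X) + H(Y) - H(X,Y) = 0.6912 + 0.6435 - 1.3285 = 0.0062

All forms give I(X;Y) = 0.0062 nats. ✓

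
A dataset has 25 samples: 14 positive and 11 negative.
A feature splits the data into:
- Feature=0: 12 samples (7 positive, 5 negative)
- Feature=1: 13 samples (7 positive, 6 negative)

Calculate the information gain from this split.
0.0015 bits

Information Gain = H(Y) - H(Y|Feature)

Before split:
P(positive) = 14/25 = 0.5600
H(Y) = 0.9896 bits

After split:
Feature=0: H = 0.9799 bits (weight = 12/25)
Feature=1: H = 0.9957 bits (weight = 13/25)
H(Y|Feature) = (12/25)×0.9799 + (13/25)×0.9957 = 0.9881 bits

Information Gain = 0.9896 - 0.9881 = 0.0015 bits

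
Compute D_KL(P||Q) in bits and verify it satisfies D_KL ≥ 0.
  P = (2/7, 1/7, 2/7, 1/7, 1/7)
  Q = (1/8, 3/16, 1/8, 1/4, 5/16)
0.3488 bits

KL divergence satisfies the Gibbs inequality: D_KL(P||Q) ≥ 0 for all distributions P, Q.

D_KL(P||Q) = Σ p(x) log(p(x)/q(x))
Term by term:
  x=0: 2/7 × log_2[(2/7)/(1/8)] = 0.3408
  x=1: 1/7 × log_2[(1/7)/(3/16)] = -0.0560
  x=2: 2/7 × log_2[(2/7)/(1/8)] = 0.3408
  x=3: 1/7 × log_2[(1/7)/(1/4)] = -0.1153
  x=4: 1/7 × log_2[(1/7)/(5/16)] = -0.1613
D_KL(P||Q) = 0.3488 bits

D_KL(P||Q) = 0.3488 ≥ 0 ✓

This non-negativity is a fundamental property: relative entropy cannot be negative because it measures how different Q is from P.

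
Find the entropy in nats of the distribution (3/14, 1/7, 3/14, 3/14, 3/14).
1.5984 nats

Shannon entropy is H(X) = -Σ p(x) log p(x).

For P = (3/14, 1/7, 3/14, 3/14, 3/14):
H = -3/14 × log_e(3/14) -1/7 × log_e(1/7) -3/14 × log_e(3/14) -3/14 × log_e(3/14) -3/14 × log_e(3/14)
H = 1.5984 nats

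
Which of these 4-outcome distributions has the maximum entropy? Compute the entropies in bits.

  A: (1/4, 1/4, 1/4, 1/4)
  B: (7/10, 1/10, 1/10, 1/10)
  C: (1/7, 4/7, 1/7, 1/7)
A

For a discrete distribution over n outcomes, entropy is maximized by the uniform distribution.

Computing entropies:
H(A) = 2.0000 bits
H(B) = 1.3568 bits
H(C) = 1.6645 bits

The uniform distribution (where all probabilities equal 1/4) achieves the maximum entropy of log_2(4) = 2.0000 bits.

Distribution A has the highest entropy.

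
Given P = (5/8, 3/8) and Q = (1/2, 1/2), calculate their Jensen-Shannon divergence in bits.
0.0115 bits

Jensen-Shannon divergence is:
JSD(P||Q) = 0.5 × D_KL(P||M) + 0.5 × D_KL(Q||M)
where M = 0.5 × (P + Q) is the mixture distribution.

M = 0.5 × (5/8, 3/8) + 0.5 × (1/2, 1/2) = (9/16, 7/16)

D_KL(P||M) = 0.0116 bits
D_KL(Q||M) = 0.0114 bits

JSD(P||Q) = 0.5 × 0.0116 + 0.5 × 0.0114 = 0.0115 bits

Unlike KL divergence, JSD is symmetric and bounded: 0 ≤ JSD ≤ log(2).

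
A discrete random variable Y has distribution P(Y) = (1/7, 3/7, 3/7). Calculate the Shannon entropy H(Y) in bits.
1.4488 bits

Shannon entropy is H(X) = -Σ p(x) log p(x).

For P = (1/7, 3/7, 3/7):
H = -1/7 × log_2(1/7) -3/7 × log_2(3/7) -3/7 × log_2(3/7)
H = 1.4488 bits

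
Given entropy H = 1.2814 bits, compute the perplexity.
2.4307

Perplexity is 2^H (or exp(H) for natural log).

H = 1.2814 bits
Perplexity = 2^1.2814 = 2.4307

Interpretation: The model's uncertainty is equivalent to choosing uniformly among 2.4 options.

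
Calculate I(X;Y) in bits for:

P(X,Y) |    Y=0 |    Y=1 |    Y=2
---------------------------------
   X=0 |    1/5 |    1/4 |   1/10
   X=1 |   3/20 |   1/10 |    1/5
0.0704 bits

Mutual information: I(X;Y) = H(X) + H(Y) - H(X,Y)

Marginals:
P(X) = (11/20, 9/20), H(X) = 0.9928 bits
P(Y) = (7/20, 7/20, 3/10), H(Y) = 1.5813 bits

Joint entropy: H(X,Y) = 2.5037 bits

I(X;Y) = 0.9928 + 1.5813 - 2.5037 = 0.0704 bits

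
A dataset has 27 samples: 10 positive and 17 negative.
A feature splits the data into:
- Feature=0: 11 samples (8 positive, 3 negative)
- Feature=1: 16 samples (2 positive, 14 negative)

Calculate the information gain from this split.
0.2844 bits

Information Gain = H(Y) - H(Y|Feature)

Before split:
P(positive) = 10/27 = 0.3704
H(Y) = 0.9510 bits

After split:
Feature=0: H = 0.8454 bits (weight = 11/27)
Feature=1: H = 0.5436 bits (weight = 16/27)
H(Y|Feature) = (11/27)×0.8454 + (16/27)×0.5436 = 0.6665 bits

Information Gain = 0.9510 - 0.6665 = 0.2844 bits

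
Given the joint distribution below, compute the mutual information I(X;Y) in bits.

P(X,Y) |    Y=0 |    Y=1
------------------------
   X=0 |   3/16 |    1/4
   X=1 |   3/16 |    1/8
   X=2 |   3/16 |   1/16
0.0514 bits

Mutual information: I(X;Y) = H(X) + H(Y) - H(X,Y)

Marginals:
P(X) = (7/16, 5/16, 1/4), H(X) = 1.5462 bits
P(Y) = (9/16, 7/16), H(Y) = 0.9887 bits

Joint entropy: H(X,Y) = 2.4835 bits

I(X;Y) = 1.5462 + 0.9887 - 2.4835 = 0.0514 bits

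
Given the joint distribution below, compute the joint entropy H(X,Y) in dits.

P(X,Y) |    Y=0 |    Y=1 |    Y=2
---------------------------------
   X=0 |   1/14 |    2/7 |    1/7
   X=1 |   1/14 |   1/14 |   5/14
0.6815 dits

Joint entropy is H(X,Y) = -Σ_{x,y} p(x,y) log p(x,y).

Summing over all non-zero entries:
H(X,Y) = -[1/14·log_10(1/14) + 2/7·log_10(2/7) + 1/7·log_10(1/7) + 1/14·log_10(1/14) + 1/14·log_10(1/14) + 5/14·log_10(5/14)]
H(X,Y) = 0.6815 dits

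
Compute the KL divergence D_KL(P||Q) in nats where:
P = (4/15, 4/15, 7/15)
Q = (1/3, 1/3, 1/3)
0.0380 nats

KL divergence: D_KL(P||Q) = Σ p(x) log(p(x)/q(x))

Computing term by term:
  x=0: 4/15 × log_e[(4/15)/(1/3)] = 4/15 × -0.2231 = -0.0595
  x=1: 4/15 × log_e[(4/15)/(1/3)] = 4/15 × -0.2231 = -0.0595
  x=2: 7/15 × log_e[(7/15)/(1/3)] = 7/15 × 0.3365 = 0.1570

D_KL(P||Q) = 0.0380 nats

Note: KL divergence is always non-negative and equals 0 iff P = Q.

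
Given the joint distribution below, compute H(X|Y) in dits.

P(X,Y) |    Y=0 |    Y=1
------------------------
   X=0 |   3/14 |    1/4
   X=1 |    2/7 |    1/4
0.2988 dits

Using the chain rule: H(X|Y) = H(X,Y) - H(Y)

First, compute H(X,Y) = 0.5998 dits

Marginal P(Y) = (1/2, 1/2)
H(Y) = 0.3010 dits

H(X|Y) = H(X,Y) - H(Y) = 0.5998 - 0.3010 = 0.2988 dits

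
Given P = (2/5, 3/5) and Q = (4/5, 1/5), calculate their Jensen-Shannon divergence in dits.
0.0375 dits

Jensen-Shannon divergence is:
JSD(P||Q) = 0.5 × D_KL(P||M) + 0.5 × D_KL(Q||M)
where M = 0.5 × (P + Q) is the mixture distribution.

M = 0.5 × (2/5, 3/5) + 0.5 × (4/5, 1/5) = (3/5, 2/5)

D_KL(P||M) = 0.0352 dits
D_KL(Q||M) = 0.0397 dits

JSD(P||Q) = 0.5 × 0.0352 + 0.5 × 0.0397 = 0.0375 dits

Unlike KL divergence, JSD is symmetric and bounded: 0 ≤ JSD ≤ log(2).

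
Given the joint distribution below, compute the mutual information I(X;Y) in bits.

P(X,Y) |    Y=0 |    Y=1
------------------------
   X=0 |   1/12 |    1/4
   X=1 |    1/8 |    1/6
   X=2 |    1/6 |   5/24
0.0250 bits

Mutual information: I(X;Y) = H(X) + H(Y) - H(X,Y)

Marginals:
P(X) = (1/3, 7/24, 3/8), H(X) = 1.5774 bits
P(Y) = (3/8, 5/8), H(Y) = 0.9544 bits

Joint entropy: H(X,Y) = 2.5069 bits

I(X;Y) = 1.5774 + 0.9544 - 2.5069 = 0.0250 bits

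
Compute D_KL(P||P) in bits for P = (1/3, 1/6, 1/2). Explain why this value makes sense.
0.0000 bits

KL divergence satisfies the Gibbs inequality: D_KL(P||Q) ≥ 0 for all distributions P, Q.

D_KL(P||Q) = Σ p(x) log(p(x)/q(x))
Each term is p(x) × log_2(p(x)/p(x)) = p(x) × log_2(1) = 0, so the sum is 0.
D_KL(P||Q) = 0.0000 bits

When P = Q, the KL divergence is exactly 0, as there is no 'divergence' between identical distributions.

This non-negativity is a fundamental property: relative entropy cannot be negative because it measures how different Q is from P.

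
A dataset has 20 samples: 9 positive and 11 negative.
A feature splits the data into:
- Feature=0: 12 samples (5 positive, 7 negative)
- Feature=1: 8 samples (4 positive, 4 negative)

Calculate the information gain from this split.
0.0049 bits

Information Gain = H(Y) - H(Y|Feature)

Before split:
P(positive) = 9/20 = 0.4500
H(Y) = 0.9928 bits

After split:
Feature=0: H = 0.9799 bits (weight = 12/20)
Feature=1: H = 1.0000 bits (weight = 8/20)
H(Y|Feature) = (12/20)×0.9799 + (8/20)×1.0000 = 0.9879 bits

Information Gain = 0.9928 - 0.9879 = 0.0049 bits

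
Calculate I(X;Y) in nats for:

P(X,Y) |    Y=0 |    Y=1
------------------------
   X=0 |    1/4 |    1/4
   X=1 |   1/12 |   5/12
0.0647 nats

Mutual information: I(X;Y) = H(X) + H(Y) - H(X,Y)

Marginals:
P(X) = (1/2, 1/2), H(X) = 0.6931 nats
P(Y) = (1/3, 2/3), H(Y) = 0.6365 nats

Joint entropy: H(X,Y) = 1.2650 nats

I(X;Y) = 0.6931 + 0.6365 - 1.2650 = 0.0647 nats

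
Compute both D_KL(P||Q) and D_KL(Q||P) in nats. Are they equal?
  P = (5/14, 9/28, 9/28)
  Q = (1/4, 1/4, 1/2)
D_KL(P||Q) = 0.0661, D_KL(Q||P) = 0.0689

KL divergence is not symmetric: D_KL(P||Q) ≠ D_KL(Q||P) in general.

D_KL(P||Q) = 0.0661 nats
D_KL(Q||P) = 0.0689 nats

No, they are not equal!

This asymmetry is why KL divergence is not a true distance metric.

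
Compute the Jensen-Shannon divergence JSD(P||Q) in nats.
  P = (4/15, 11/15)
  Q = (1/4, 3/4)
0.0002 nats

Jensen-Shannon divergence is:
JSD(P||Q) = 0.5 × D_KL(P||M) + 0.5 × D_KL(Q||M)
where M = 0.5 × (P + Q) is the mixture distribution.

M = 0.5 × (4/15, 11/15) + 0.5 × (1/4, 3/4) = (0.258333, 0.741667)

D_KL(P||M) = 0.0002 nats
D_KL(Q||M) = 0.0002 nats

JSD(P||Q) = 0.5 × 0.0002 + 0.5 × 0.0002 = 0.0002 nats

Unlike KL divergence, JSD is symmetric and bounded: 0 ≤ JSD ≤ log(2).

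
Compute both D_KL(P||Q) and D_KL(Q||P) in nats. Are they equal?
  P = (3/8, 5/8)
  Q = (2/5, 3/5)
D_KL(P||Q) = 0.0013, D_KL(Q||P) = 0.0013

KL divergence is not symmetric: D_KL(P||Q) ≠ D_KL(Q||P) in general.

D_KL(P||Q) = 0.0013 nats
D_KL(Q||P) = 0.0013 nats

In this case they happen to be equal (to 4 decimal places).

This asymmetry is why KL divergence is not a true distance metric.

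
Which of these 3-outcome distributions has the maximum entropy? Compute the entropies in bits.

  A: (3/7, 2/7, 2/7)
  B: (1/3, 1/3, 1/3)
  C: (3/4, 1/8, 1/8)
B

For a discrete distribution over n outcomes, entropy is maximized by the uniform distribution.

Computing entropies:
H(A) = 1.5567 bits
H(B) = 1.5850 bits
H(C) = 1.0613 bits

The uniform distribution (where all probabilities equal 1/3) achieves the maximum entropy of log_2(3) = 1.5850 bits.

Distribution B has the highest entropy.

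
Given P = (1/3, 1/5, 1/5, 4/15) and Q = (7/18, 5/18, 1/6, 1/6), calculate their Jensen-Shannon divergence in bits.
0.0156 bits

Jensen-Shannon divergence is:
JSD(P||Q) = 0.5 × D_KL(P||M) + 0.5 × D_KL(Q||M)
where M = 0.5 × (P + Q) is the mixture distribution.

M = 0.5 × (1/3, 1/5, 1/5, 4/15) + 0.5 × (7/18, 5/18, 1/6, 1/6) = (13/36, 0.238889, 0.183333, 0.216667)

D_KL(P||M) = 0.0152 bits
D_KL(Q||M) = 0.0160 bits

JSD(P||Q) = 0.5 × 0.0152 + 0.5 × 0.0160 = 0.0156 bits

Unlike KL divergence, JSD is symmetric and bounded: 0 ≤ JSD ≤ log(2).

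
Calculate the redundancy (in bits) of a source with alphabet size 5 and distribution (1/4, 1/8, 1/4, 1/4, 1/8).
0.0719 bits

Redundancy measures how far a source is from maximum entropy:
R = H_max - H(X)

Maximum entropy for 5 symbols: H_max = log_2(5) = 2.3219 bits
Actual entropy: H(X) = 2.2500 bits
Redundancy: R = 2.3219 - 2.2500 = 0.0719 bits

This redundancy represents potential for compression: the source could be compressed by 0.0719 bits per symbol.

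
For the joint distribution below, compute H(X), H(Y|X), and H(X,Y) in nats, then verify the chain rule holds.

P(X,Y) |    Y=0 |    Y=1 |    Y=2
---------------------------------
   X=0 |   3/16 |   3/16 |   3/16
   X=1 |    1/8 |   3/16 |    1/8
H(X,Y) = 1.7753, H(X) = 0.6853, H(Y|X) = 1.0900 (all in nats)

Chain rule: H(X,Y) = H(X) + H(Y|X)

Left side — joint entropy directly:
H(X,Y) = -Σ p(x,y) log p(x,y) = 1.7753 nats

Right side — compute H(Y|X) from the conditional distributions:
P(X) = (9/16, 7/16), so H(X) = 0.6853 nats
H(Y|X) = Σ_x P(X=x) · H(Y|X=x):
  P(Y|X=0) = (1/3, 1/3, 1/3), H(Y|X=0) = 1.0986, weight P(X=0) = 9/16
  P(Y|X=1) = (2/7, 3/7, 2/7), H(Y|X=1) = 1.0790, weight P(X=1) = 7/16
H(Y|X) = 1.0900 nats

H(X) + H(Y|X) = 0.6853 + 1.0900 = 1.7753 nats

Both sides equal 1.7753 nats. ✓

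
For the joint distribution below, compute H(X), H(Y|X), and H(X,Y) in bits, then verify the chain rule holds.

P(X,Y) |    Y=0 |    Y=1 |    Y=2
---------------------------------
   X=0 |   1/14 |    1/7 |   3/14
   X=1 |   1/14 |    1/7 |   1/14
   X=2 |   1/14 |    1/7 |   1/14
H(X,Y) = 3.0391, H(X) = 1.5567, H(Y|X) = 1.4825 (all in bits)

Chain rule: H(X,Y) = H(X) + H(Y|X)

Left side — joint entropy directly:
H(X,Y) = -Σ p(x,y) log p(x,y) = 3.0391 bits

Right side — compute H(Y|X) from the conditional distributions:
P(X) = (3/7, 2/7, 2/7), so H(X) = 1.5567 bits
H(Y|X) = Σ_x P(X=x) · H(Y|X=x):
  P(Y|X=0) = (1/6, 1/3, 1/2), H(Y|X=0) = 1.4591, weight P(X=0) = 3/7
  P(Y|X=1) = (1/4, 1/2, 1/4), H(Y|X=1) = 1.5000, weight P(X=1) = 2/7
  P(Y|X=2) = (1/4, 1/2, 1/4), H(Y|X=2) = 1.5000, weight P(X=2) = 2/7
H(Y|X) = 1.4825 bits

H(X) + H(Y|X) = 1.5567 + 1.4825 = 3.0391 bits

Both sides equal 3.0391 bits. ✓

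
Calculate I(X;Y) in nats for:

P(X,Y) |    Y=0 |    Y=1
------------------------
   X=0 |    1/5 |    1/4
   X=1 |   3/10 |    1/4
0.0051 nats

Mutual information: I(X;Y) = H(X) + H(Y) - H(X,Y)

Marginals:
P(X) = (9/20, 11/20), H(X) = 0.6881 nats
P(Y) = (1/2, 1/2), H(Y) = 0.6931 nats

Joint entropy: H(X,Y) = 1.3762 nats

I(X;Y) = 0.6881 + 0.6931 - 1.3762 = 0.0051 nats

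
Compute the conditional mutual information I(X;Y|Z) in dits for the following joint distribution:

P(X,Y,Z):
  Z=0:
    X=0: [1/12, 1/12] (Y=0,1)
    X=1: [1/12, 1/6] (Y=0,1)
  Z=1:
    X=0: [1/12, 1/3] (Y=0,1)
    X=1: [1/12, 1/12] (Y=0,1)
0.0133 dits

Conditional mutual information: I(X;Y|Z) = H(X|Z) + H(Y|Z) - H(X,Y|Z)

H(Z) = 0.2950
H(X,Z) = 0.5683 → H(X|Z) = 0.2734
H(Y,Z) = 0.5683 → H(Y|Z) = 0.2734
H(X,Y,Z) = 0.8283 → H(X,Y|Z) = 0.5334

I(X;Y|Z) = 0.2734 + 0.2734 - 0.5334 = 0.0133 dits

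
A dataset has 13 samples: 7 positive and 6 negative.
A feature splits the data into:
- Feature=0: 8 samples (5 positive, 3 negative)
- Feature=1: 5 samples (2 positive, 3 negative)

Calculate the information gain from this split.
0.0349 bits

Information Gain = H(Y) - H(Y|Feature)

Before split:
P(positive) = 7/13 = 0.5385
H(Y) = 0.9957 bits

After split:
Feature=0: H = 0.9544 bits (weight = 8/13)
Feature=1: H = 0.9710 bits (weight = 5/13)
H(Y|Feature) = (8/13)×0.9544 + (5/13)×0.9710 = 0.9608 bits

Information Gain = 0.9957 - 0.9608 = 0.0349 bits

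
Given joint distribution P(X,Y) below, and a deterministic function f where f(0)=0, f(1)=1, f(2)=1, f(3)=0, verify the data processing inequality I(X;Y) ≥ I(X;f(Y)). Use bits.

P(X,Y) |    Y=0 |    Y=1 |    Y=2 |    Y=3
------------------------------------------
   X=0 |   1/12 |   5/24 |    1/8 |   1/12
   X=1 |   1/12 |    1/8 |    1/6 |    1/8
I(X;Y) = 0.0255, I(X;f(Y)) = 0.0054, inequality holds: 0.0255 ≥ 0.0054

Data Processing Inequality: For any Markov chain X → Y → Z, we have I(X;Y) ≥ I(X;Z).

Here Z = f(Y) is a deterministic function of Y, forming X → Y → Z.

Original I(X;Y) = 0.0255 bits

After applying f:
P(X,Z) where Z=f(Y):
- P(X,Z=0) = P(X,Y=0) + P(X,Y=3)
- P(X,Z=1) = P(X,Y=1) + P(X,Y=2)

I(X;Z) = I(X;f(Y)) = 0.0054 bits

Verification: 0.0255 ≥ 0.0054 ✓

Information cannot be created by processing; the function f can only lose information about X.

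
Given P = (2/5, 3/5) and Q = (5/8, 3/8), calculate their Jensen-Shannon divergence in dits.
0.0111 dits

Jensen-Shannon divergence is:
JSD(P||Q) = 0.5 × D_KL(P||M) + 0.5 × D_KL(Q||M)
where M = 0.5 × (P + Q) is the mixture distribution.

M = 0.5 × (2/5, 3/5) + 0.5 × (5/8, 3/8) = (0.5125, 0.4875)

D_KL(P||M) = 0.0111 dits
D_KL(Q||M) = 0.0111 dits

JSD(P||Q) = 0.5 × 0.0111 + 0.5 × 0.0111 = 0.0111 dits

Unlike KL divergence, JSD is symmetric and bounded: 0 ≤ JSD ≤ log(2).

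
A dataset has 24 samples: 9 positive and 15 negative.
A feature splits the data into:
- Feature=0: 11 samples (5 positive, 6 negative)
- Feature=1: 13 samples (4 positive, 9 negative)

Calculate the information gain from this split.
0.0165 bits

Information Gain = H(Y) - H(Y|Feature)

Before split:
P(positive) = 9/24 = 0.3750
H(Y) = 0.9544 bits

After split:
Feature=0: H = 0.9940 bits (weight = 11/24)
Feature=1: H = 0.8905 bits (weight = 13/24)
H(Y|Feature) = (11/24)×0.9940 + (13/24)×0.8905 = 0.9379 bits

Information Gain = 0.9544 - 0.9379 = 0.0165 bits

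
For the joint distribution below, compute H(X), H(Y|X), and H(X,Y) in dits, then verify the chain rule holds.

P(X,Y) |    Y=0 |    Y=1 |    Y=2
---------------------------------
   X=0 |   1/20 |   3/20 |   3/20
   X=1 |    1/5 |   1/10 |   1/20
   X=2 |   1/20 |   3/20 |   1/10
H(X,Y) = 0.9057, H(X) = 0.4760, H(Y|X) = 0.4297 (all in dits)

Chain rule: H(X,Y) = H(X) + H(Y|X)

Left side — joint entropy directly:
H(X,Y) = -Σ p(x,y) log p(x,y) = 0.9057 dits

Right side — compute H(Y|X) from the conditional distributions:
P(X) = (7/20, 7/20, 3/10), so H(X) = 0.4760 dits
H(Y|X) = Σ_x P(X=x) · H(Y|X=x):
  P(Y|X=0) = (1/7, 3/7, 3/7), H(Y|X=0) = 0.4361, weight P(X=0) = 7/20
  P(Y|X=1) = (4/7, 2/7, 1/7), H(Y|X=1) = 0.4151, weight P(X=1) = 7/20
  P(Y|X=2) = (1/6, 1/2, 1/3), H(Y|X=2) = 0.4392, weight P(X=2) = 3/10
H(Y|X) = 0.4297 dits

H(X) + H(Y|X) = 0.4760 + 0.4297 = 0.9057 dits

Both sides equal 0.9057 dits. ✓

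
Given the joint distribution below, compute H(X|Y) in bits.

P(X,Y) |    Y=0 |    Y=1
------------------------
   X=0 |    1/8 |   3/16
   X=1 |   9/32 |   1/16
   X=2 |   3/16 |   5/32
1.4893 bits

Using the chain rule: H(X|Y) = H(X,Y) - H(Y)

First, compute H(X,Y) = 2.4638 bits

Marginal P(Y) = (19/32, 13/32)
H(Y) = 0.9745 bits

H(X|Y) = H(X,Y) - H(Y) = 2.4638 - 0.9745 = 1.4893 bits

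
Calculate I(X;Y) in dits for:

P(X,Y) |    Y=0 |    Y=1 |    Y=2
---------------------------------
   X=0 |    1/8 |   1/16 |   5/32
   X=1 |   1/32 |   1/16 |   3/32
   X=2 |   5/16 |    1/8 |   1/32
0.0591 dits

Mutual information: I(X;Y) = H(X) + H(Y) - H(X,Y)

Marginals:
P(X) = (11/32, 3/16, 15/32), H(X) = 0.4500 dits
P(Y) = (15/32, 1/4, 9/32), H(Y) = 0.4597 dits

Joint entropy: H(X,Y) = 0.8506 dits

I(X;Y) = 0.4500 + 0.4597 - 0.8506 = 0.0591 dits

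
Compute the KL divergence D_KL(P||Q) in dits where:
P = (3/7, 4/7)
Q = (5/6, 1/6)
0.1820 dits

KL divergence: D_KL(P||Q) = Σ p(x) log(p(x)/q(x))

Computing term by term:
  x=0: 3/7 × log_10[(3/7)/(5/6)] = 3/7 × -0.2888 = -0.1238
  x=1: 4/7 × log_10[(4/7)/(1/6)] = 4/7 × 0.5351 = 0.3058

D_KL(P||Q) = 0.1820 dits

Note: KL divergence is always non-negative and equals 0 iff P = Q.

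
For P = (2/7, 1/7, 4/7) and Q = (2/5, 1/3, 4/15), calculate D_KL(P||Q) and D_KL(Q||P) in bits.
D_KL(P||Q) = 0.3150, D_KL(Q||P) = 0.3084

KL divergence is not symmetric: D_KL(P||Q) ≠ D_KL(Q||P) in general.

D_KL(P||Q) = 0.3150 bits
D_KL(Q||P) = 0.3084 bits

No, they are not equal!

This asymmetry is why KL divergence is not a true distance metric.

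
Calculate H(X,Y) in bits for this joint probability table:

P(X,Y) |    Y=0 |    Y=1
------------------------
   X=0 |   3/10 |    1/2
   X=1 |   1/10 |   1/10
1.6855 bits

Joint entropy is H(X,Y) = -Σ_{x,y} p(x,y) log p(x,y).

Summing over all non-zero entries:
H(X,Y) = -[3/10·log_2(3/10) + 1/2·log_2(1/2) + 1/10·log_2(1/10) + 1/10·log_2(1/10)]
H(X,Y) = 1.6855 bits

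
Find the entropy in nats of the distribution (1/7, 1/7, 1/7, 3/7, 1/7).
1.4751 nats

Shannon entropy is H(X) = -Σ p(x) log p(x).

For P = (1/7, 1/7, 1/7, 3/7, 1/7):
H = -1/7 × log_e(1/7) -1/7 × log_e(1/7) -1/7 × log_e(1/7) -3/7 × log_e(3/7) -1/7 × log_e(1/7)
H = 1.4751 nats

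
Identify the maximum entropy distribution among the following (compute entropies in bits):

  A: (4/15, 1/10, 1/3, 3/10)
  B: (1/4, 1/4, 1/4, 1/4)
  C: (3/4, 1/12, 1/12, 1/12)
B

For a discrete distribution over n outcomes, entropy is maximized by the uniform distribution.

Computing entropies:
H(A) = 1.8901 bits
H(B) = 2.0000 bits
H(C) = 1.2075 bits

The uniform distribution (where all probabilities equal 1/4) achieves the maximum entropy of log_2(4) = 2.0000 bits.

Distribution B has the highest entropy.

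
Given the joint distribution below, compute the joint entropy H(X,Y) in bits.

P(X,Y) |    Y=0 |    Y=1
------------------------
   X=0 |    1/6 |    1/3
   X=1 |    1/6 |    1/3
1.9183 bits

Joint entropy is H(X,Y) = -Σ_{x,y} p(x,y) log p(x,y).

Summing over all non-zero entries:
H(X,Y) = -[1/6·log_2(1/6) + 1/3·log_2(1/3) + 1/6·log_2(1/6) + 1/3·log_2(1/3)]
H(X,Y) = 1.9183 bits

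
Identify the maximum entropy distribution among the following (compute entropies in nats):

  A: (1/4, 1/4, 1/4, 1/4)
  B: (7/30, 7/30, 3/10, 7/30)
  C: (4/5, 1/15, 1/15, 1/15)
A

For a discrete distribution over n outcomes, entropy is maximized by the uniform distribution.

Computing entropies:
H(A) = 1.3863 nats
H(B) = 1.3799 nats
H(C) = 0.7201 nats

The uniform distribution (where all probabilities equal 1/4) achieves the maximum entropy of log_e(4) = 1.3863 nats.

Distribution A has the highest entropy.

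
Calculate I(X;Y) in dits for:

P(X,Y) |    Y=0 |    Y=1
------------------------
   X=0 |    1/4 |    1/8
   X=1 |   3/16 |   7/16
0.0282 dits

Mutual information: I(X;Y) = H(X) + H(Y) - H(X,Y)

Marginals:
P(X) = (3/8, 5/8), H(X) = 0.2873 dits
P(Y) = (7/16, 9/16), H(Y) = 0.2976 dits

Joint entropy: H(X,Y) = 0.5568 dits

I(X;Y) = 0.2873 + 0.2976 - 0.5568 = 0.0282 dits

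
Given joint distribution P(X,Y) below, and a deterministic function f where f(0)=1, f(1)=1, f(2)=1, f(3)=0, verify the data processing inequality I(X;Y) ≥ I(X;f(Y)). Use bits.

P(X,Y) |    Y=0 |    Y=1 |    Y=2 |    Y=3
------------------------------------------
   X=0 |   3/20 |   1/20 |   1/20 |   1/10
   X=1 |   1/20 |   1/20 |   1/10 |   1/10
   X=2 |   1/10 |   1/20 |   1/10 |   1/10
I(X;Y) = 0.0498, I(X;f(Y)) = 0.0016, inequality holds: 0.0498 ≥ 0.0016

Data Processing Inequality: For any Markov chain X → Y → Z, we have I(X;Y) ≥ I(X;Z).

Here Z = f(Y) is a deterministic function of Y, forming X → Y → Z.

Original I(X;Y) = 0.0498 bits

After applying f:
P(X,Z) where Z=f(Y):
- P(X,Z=0) = P(X,Y=3)
- P(X,Z=1) = P(X,Y=0) + P(X,Y=1) + P(X,Y=2)

I(X;Z) = I(X;f(Y)) = 0.0016 bits

Verification: 0.0498 ≥ 0.0016 ✓

Information cannot be created by processing; the function f can only lose information about X.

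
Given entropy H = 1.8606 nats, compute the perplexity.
6.4276

Perplexity is e^H (or exp(H) for natural log).

H = 1.8606 nats
Perplexity = e^1.8606 = 6.4276

Interpretation: The model's uncertainty is equivalent to choosing uniformly among 6.4 options.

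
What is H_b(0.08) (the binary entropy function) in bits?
0.4022 bits

The binary entropy function is:
H(p) = -p log(p) - (1-p) log(1-p)

H(0.08) = -0.08 × log_2(0.08) - 0.92 × log_2(0.92)
H(0.08) = 0.4022 bits

Note: Binary entropy is maximized at p=0.5 (H=1 bit) and minimized at p=0 or p=1 (H=0).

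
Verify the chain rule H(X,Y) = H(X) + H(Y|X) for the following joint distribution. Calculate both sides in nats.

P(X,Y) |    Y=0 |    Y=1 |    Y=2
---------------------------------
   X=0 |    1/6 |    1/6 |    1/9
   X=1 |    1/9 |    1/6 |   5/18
H(X,Y) = 1.7400, H(X) = 0.6870, H(Y|X) = 1.0530 (all in nats)

Chain rule: H(X,Y) = H(X) + H(Y|X)

Left side — joint entropy directly:
H(X,Y) = -Σ p(x,y) log p(x,y) = 1.7400 nats

Right side — compute H(Y|X) from the conditional distributions:
P(X) = (4/9, 5/9), so H(X) = 0.6870 nats
H(Y|X) = Σ_x P(X=x) · H(Y|X=x):
  P(Y|X=0) = (3/8, 3/8, 1/4), H(Y|X=0) = 1.0822, weight P(X=0) = 4/9
  P(Y|X=1) = (1/5, 3/10, 1/2), H(Y|X=1) = 1.0297, weight P(X=1) = 5/9
H(Y|X) = 1.0530 nats

H(X) + H(Y|X) = 0.6870 + 1.0530 = 1.7400 nats

Both sides equal 1.7400 nats. ✓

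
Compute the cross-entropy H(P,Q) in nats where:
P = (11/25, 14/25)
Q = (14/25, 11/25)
0.7149 nats

Cross-entropy: H(P,Q) = -Σ p(x) log q(x)

Alternatively: H(P,Q) = H(P) + D_KL(P||Q)
H(P) = 0.6859 nats
D_KL(P||Q) = 0.0289 nats

H(P,Q) = 0.6859 + 0.0289 = 0.7149 nats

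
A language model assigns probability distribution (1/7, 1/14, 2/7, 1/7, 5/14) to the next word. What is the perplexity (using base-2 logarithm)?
4.3498

Perplexity is 2^H (or exp(H) for natural log).

First, H = -Σ p log p = 2.1210 bits
Perplexity = 2^2.1210 = 4.3498

Interpretation: The model's uncertainty is equivalent to choosing uniformly among 4.3 options.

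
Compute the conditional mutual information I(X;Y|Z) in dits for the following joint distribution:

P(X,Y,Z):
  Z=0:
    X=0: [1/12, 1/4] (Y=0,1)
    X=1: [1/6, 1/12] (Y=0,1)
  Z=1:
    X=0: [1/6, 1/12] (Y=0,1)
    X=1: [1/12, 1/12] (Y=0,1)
0.0250 dits

Conditional mutual information: I(X;Y|Z) = H(X|Z) + H(Y|Z) - H(X,Y|Z)

H(Z) = 0.2950
H(X,Z) = 0.5898 → H(X|Z) = 0.2948
H(Y,Z) = 0.5898 → H(Y|Z) = 0.2948
H(X,Y,Z) = 0.8596 → H(X,Y|Z) = 0.5646

I(X;Y|Z) = 0.2948 + 0.2948 - 0.5646 = 0.0250 dits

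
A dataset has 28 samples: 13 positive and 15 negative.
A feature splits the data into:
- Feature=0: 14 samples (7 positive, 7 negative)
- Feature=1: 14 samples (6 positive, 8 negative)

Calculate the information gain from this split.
0.0037 bits

Information Gain = H(Y) - H(Y|Feature)

Before split:
P(positive) = 13/28 = 0.4643
H(Y) = 0.9963 bits

After split:
Feature=0: H = 1.0000 bits (weight = 14/28)
Feature=1: H = 0.9852 bits (weight = 14/28)
H(Y|Feature) = (14/28)×1.0000 + (14/28)×0.9852 = 0.9926 bits

Information Gain = 0.9963 - 0.9926 = 0.0037 bits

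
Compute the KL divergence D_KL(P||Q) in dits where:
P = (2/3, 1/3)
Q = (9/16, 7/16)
0.0098 dits

KL divergence: D_KL(P||Q) = Σ p(x) log(p(x)/q(x))

Computing term by term:
  x=0: 2/3 × log_10[(2/3)/(9/16)] = 2/3 × 0.0738 = 0.0492
  x=1: 1/3 × log_10[(1/3)/(7/16)] = 1/3 × -0.1181 = -0.0394

D_KL(P||Q) = 0.0098 dits

Note: KL divergence is always non-negative and equals 0 iff P = Q.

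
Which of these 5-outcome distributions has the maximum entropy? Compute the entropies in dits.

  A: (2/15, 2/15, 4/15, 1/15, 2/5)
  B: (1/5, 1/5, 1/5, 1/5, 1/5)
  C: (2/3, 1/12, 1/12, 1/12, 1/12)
B

For a discrete distribution over n outcomes, entropy is maximized by the uniform distribution.

Computing entropies:
H(A) = 0.6240 dits
H(B) = 0.6990 dits
H(C) = 0.4771 dits

The uniform distribution (where all probabilities equal 1/5) achieves the maximum entropy of log_10(5) = 0.6990 dits.

Distribution B has the highest entropy.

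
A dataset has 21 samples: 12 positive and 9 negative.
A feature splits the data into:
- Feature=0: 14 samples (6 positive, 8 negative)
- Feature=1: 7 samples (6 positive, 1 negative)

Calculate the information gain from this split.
0.1312 bits

Information Gain = H(Y) - H(Y|Feature)

Before split:
P(positive) = 12/21 = 0.5714
H(Y) = 0.9852 bits

After split:
Feature=0: H = 0.9852 bits (weight = 14/21)
Feature=1: H = 0.5917 bits (weight = 7/21)
H(Y|Feature) = (14/21)×0.9852 + (7/21)×0.5917 = 0.8540 bits

Information Gain = 0.9852 - 0.8540 = 0.1312 bits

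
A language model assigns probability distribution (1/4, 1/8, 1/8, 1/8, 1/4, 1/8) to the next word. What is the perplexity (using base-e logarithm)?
5.6569

Perplexity is e^H (or exp(H) for natural log).

First, H = -Σ p log p = 1.7329 nats
Perplexity = e^1.7329 = 5.6569

Interpretation: The model's uncertainty is equivalent to choosing uniformly among 5.7 options.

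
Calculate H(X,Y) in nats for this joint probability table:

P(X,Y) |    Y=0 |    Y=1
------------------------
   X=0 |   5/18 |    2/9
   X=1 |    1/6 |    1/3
1.3549 nats

Joint entropy is H(X,Y) = -Σ_{x,y} p(x,y) log p(x,y).

Summing over all non-zero entries:
H(X,Y) = -[5/18·log_e(5/18) + 2/9·log_e(2/9) + 1/6·log_e(1/6) + 1/3·log_e(1/3)]
H(X,Y) = 1.3549 nats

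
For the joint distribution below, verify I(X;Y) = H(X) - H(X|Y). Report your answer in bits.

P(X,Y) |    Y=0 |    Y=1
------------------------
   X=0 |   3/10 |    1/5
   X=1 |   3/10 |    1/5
I(X;Y) = 0.0000 bits

Mutual information has multiple equivalent forms:
- I(X;Y) = H(X) - H(X|Y)
- I(X;Y) = H(Y) - H(Y|X)
- I(X;Y) = H(X) + H(Y) - H(X,Y)

Computing all quantities:
H(X) = 1.0000, H(Y) = 0.9710, H(X,Y) = 1.9710
H(X|Y) = 1.0000, H(Y|X) = 0.9710

Verification:
H(X) - H(X|Y) = 1.0000 - 1.0000 = 0.0000
H(Y) - H(Y|X) = 0.9710 - 0.9710 = 0.0000
H(X) + H(Y) - H(X,Y) = 1.0000 + 0.9710 - 1.9710 = 0.0000

All forms give I(X;Y) = 0.0000 bits. ✓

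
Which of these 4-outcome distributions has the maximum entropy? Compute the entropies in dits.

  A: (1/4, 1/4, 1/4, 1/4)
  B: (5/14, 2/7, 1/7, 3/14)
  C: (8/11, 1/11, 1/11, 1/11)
A

For a discrete distribution over n outcomes, entropy is maximized by the uniform distribution.

Computing entropies:
H(A) = 0.6021 dits
H(B) = 0.5792 dits
H(C) = 0.3846 dits

The uniform distribution (where all probabilities equal 1/4) achieves the maximum entropy of log_10(4) = 0.6021 dits.

Distribution A has the highest entropy.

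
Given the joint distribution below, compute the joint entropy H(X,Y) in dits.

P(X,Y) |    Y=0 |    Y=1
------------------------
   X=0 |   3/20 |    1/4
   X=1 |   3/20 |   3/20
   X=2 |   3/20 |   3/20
0.7684 dits

Joint entropy is H(X,Y) = -Σ_{x,y} p(x,y) log p(x,y).

Summing over all non-zero entries:
H(X,Y) = -[3/20·log_10(3/20) + 1/4·log_10(1/4) + 3/20·log_10(3/20) + 3/20·log_10(3/20) + 3/20·log_10(3/20) + 3/20·log_10(3/20)]
H(X,Y) = 0.7684 dits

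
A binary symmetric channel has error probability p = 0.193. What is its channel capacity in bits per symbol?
0.2923 bits

For a binary symmetric channel (BSC) with error probability p:
Capacity C = 1 - H(p) bits per symbol

where H(p) = -p log₂(p) - (1-p) log₂(1-p) is the binary entropy function.

H(0.193) = 0.7077 bits
C = 1 - 0.7077 = 0.2923 bits per symbol

This means we can reliably transmit up to 0.2923 bits of information per channel use.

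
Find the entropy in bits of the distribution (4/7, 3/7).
0.9852 bits

Shannon entropy is H(X) = -Σ p(x) log p(x).

For P = (4/7, 3/7):
H = -4/7 × log_2(4/7) -3/7 × log_2(3/7)
H = 0.9852 bits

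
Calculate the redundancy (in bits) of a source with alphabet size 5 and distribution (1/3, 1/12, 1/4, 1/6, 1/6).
0.1332 bits

Redundancy measures how far a source is from maximum entropy:
R = H_max - H(X)

Maximum entropy for 5 symbols: H_max = log_2(5) = 2.3219 bits
Actual entropy: H(X) = 2.1887 bits
Redundancy: R = 2.3219 - 2.1887 = 0.1332 bits

This redundancy represents potential for compression: the source could be compressed by 0.1332 bits per symbol.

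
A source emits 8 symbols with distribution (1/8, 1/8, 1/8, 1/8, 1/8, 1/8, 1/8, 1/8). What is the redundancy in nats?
0.0000 nats

Redundancy measures how far a source is from maximum entropy:
R = H_max - H(X)

Maximum entropy for 8 symbols: H_max = log_e(8) = 2.0794 nats
Actual entropy: H(X) = 2.0794 nats
Redundancy: R = 2.0794 - 2.0794 = 0.0000 nats

This redundancy represents potential for compression: the source could be compressed by 0.0000 nats per symbol.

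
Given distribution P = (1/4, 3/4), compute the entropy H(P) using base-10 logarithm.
0.2442 dits

Shannon entropy is H(X) = -Σ p(x) log p(x).

For P = (1/4, 3/4):
H = -1/4 × log_10(1/4) -3/4 × log_10(3/4)
H = 0.2442 dits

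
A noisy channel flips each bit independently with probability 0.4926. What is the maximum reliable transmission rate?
0.0002 bits

For a binary symmetric channel (BSC) with error probability p:
Capacity C = 1 - H(p) bits per symbol

where H(p) = -p log₂(p) - (1-p) log₂(1-p) is the binary entropy function.

H(0.4926) = 0.9998 bits
C = 1 - 0.9998 = 0.0002 bits per symbol

This means we can reliably transmit up to 0.0002 bits of information per channel use.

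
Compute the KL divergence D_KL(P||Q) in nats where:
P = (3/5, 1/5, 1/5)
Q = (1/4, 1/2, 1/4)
0.2974 nats

KL divergence: D_KL(P||Q) = Σ p(x) log(p(x)/q(x))

Computing term by term:
  x=0: 3/5 × log_e[(3/5)/(1/4)] = 3/5 × 0.8755 = 0.5253
  x=1: 1/5 × log_e[(1/5)/(1/2)] = 1/5 × -0.9163 = -0.1833
  x=2: 1/5 × log_e[(1/5)/(1/4)] = 1/5 × -0.2231 = -0.0446

D_KL(P||Q) = 0.2974 nats

Note: KL divergence is always non-negative and equals 0 iff P = Q.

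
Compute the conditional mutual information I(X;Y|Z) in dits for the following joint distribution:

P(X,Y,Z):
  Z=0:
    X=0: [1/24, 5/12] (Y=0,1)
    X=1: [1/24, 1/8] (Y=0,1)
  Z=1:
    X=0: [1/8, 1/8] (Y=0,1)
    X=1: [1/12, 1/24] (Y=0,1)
0.0073 dits

Conditional mutual information: I(X;Y|Z) = H(X|Z) + H(Y|Z) - H(X,Y|Z)

H(Z) = 0.2873
H(X,Z) = 0.5484 → H(X|Z) = 0.2611
H(Y,Z) = 0.5058 → H(Y|Z) = 0.2185
H(X,Y,Z) = 0.7595 → H(X,Y|Z) = 0.4722

I(X;Y|Z) = 0.2611 + 0.2185 - 0.4722 = 0.0073 dits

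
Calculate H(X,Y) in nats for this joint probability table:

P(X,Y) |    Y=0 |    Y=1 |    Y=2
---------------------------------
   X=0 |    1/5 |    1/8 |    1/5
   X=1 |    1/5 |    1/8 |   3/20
1.7701 nats

Joint entropy is H(X,Y) = -Σ_{x,y} p(x,y) log p(x,y).

Summing over all non-zero entries:
H(X,Y) = -[1/5·log_e(1/5) + 1/8·log_e(1/8) + 1/5·log_e(1/5) + 1/5·log_e(1/5) + 1/8·log_e(1/8) + 3/20·log_e(3/20)]
H(X,Y) = 1.7701 nats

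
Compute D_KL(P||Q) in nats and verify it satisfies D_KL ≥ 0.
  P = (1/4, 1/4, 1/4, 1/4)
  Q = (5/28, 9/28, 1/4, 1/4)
0.0213 nats

KL divergence satisfies the Gibbs inequality: D_KL(P||Q) ≥ 0 for all distributions P, Q.

D_KL(P||Q) = Σ p(x) log(p(x)/q(x))
Term by term:
  x=0: 1/4 × log_e[(1/4)/(5/28)] = 0.0841
  x=1: 1/4 × log_e[(1/4)/(9/28)] = -0.0628
  x=2: 1/4 × log_e[(1/4)/(1/4)] = 0.0000
  x=3: 1/4 × log_e[(1/4)/(1/4)] = 0.0000
D_KL(P||Q) = 0.0213 nats

D_KL(P||Q) = 0.0213 ≥ 0 ✓

This non-negativity is a fundamental property: relative entropy cannot be negative because it measures how different Q is from P.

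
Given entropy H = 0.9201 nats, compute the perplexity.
2.5095

Perplexity is e^H (or exp(H) for natural log).

H = 0.9201 nats
Perplexity = e^0.9201 = 2.5095

Interpretation: The model's uncertainty is equivalent to choosing uniformly among 2.5 options.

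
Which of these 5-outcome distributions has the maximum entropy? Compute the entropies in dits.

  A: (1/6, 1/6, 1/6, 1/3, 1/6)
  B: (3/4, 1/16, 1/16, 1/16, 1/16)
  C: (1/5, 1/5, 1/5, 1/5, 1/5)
C

For a discrete distribution over n outcomes, entropy is maximized by the uniform distribution.

Computing entropies:
H(A) = 0.6778 dits
H(B) = 0.3947 dits
H(C) = 0.6990 dits

The uniform distribution (where all probabilities equal 1/5) achieves the maximum entropy of log_10(5) = 0.6990 dits.

Distribution C has the highest entropy.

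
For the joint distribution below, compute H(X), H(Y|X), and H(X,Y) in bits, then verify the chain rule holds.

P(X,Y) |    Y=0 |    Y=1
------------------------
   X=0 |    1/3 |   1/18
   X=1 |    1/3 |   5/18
H(X,Y) = 1.8016, H(X) = 0.9641, H(Y|X) = 0.8376 (all in bits)

Chain rule: H(X,Y) = H(X) + H(Y|X)

Left side — joint entropy directly:
H(X,Y) = -Σ p(x,y) log p(x,y) = 1.8016 bits

Right side — compute H(Y|X) from the conditional distributions:
P(X) = (7/18, 11/18), so H(X) = 0.9641 bits
H(Y|X) = Σ_x P(X=x) · H(Y|X=x):
  P(Y|X=0) = (6/7, 1/7), H(Y|X=0) = 0.5917, weight P(X=0) = 7/18
  P(Y|X=1) = (6/11, 5/11), H(Y|X=1) = 0.9940, weight P(X=1) = 11/18
H(Y|X) = 0.8376 bits

H(X) + H(Y|X) = 0.9641 + 0.8376 = 1.8016 bits

Both sides equal 1.8016 bits. ✓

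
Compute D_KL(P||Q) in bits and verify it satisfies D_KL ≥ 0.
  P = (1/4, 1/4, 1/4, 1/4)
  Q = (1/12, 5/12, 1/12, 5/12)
0.4240 bits

KL divergence satisfies the Gibbs inequality: D_KL(P||Q) ≥ 0 for all distributions P, Q.

D_KL(P||Q) = Σ p(x) log(p(x)/q(x))
Term by term:
  x=0: 1/4 × log_2[(1/4)/(1/12)] = 0.3962
  x=1: 1/4 × log_2[(1/4)/(5/12)] = -0.1842
  x=2: 1/4 × log_2[(1/4)/(1/12)] = 0.3962
  x=3: 1/4 × log_2[(1/4)/(5/12)] = -0.1842
D_KL(P||Q) = 0.4240 bits

D_KL(P||Q) = 0.4240 ≥ 0 ✓

This non-negativity is a fundamental property: relative entropy cannot be negative because it measures how different Q is from P.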